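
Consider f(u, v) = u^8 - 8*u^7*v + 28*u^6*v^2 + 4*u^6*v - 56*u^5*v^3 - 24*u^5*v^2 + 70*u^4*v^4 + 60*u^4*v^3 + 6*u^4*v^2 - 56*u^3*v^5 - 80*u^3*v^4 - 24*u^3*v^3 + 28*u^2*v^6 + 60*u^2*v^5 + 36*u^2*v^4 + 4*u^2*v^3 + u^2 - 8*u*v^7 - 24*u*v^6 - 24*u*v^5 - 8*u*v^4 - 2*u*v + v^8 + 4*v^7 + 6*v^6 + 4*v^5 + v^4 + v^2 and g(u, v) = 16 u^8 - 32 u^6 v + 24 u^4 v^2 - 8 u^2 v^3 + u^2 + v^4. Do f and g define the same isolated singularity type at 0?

Yes.

The Hessian of f at 0 has rank 1. Corank 1: A-series; mu = 3 gives A_3. The Hessian of g at 0 has rank 1. Corank 1: A-series; mu = 3 gives A_3. Both have type A_3, hence right-equivalent.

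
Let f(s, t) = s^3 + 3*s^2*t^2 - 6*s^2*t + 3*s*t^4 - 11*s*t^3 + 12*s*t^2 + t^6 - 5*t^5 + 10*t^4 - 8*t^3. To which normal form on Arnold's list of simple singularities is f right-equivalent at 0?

The Hessian of f at 0 has rank 0. Corank 2; j^3 = (s - 2*t)^3 is a perfect cube, so E-series; the 4-jet and mu = 7 give E_7.

E7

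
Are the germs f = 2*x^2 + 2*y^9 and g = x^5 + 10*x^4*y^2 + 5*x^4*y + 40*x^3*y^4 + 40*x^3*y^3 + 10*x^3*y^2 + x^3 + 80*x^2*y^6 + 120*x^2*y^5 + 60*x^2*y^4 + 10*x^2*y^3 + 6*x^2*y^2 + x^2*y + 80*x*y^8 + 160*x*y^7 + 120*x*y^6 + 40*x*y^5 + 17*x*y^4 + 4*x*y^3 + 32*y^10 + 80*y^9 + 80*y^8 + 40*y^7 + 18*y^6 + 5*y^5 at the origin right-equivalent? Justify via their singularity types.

No.

The Hessian of f at 0 has rank 1. Corank 1: A-series; mu = 8 gives A_8. The Hessian of g at 0 has rank 0. Corank 2; j^3 = x^2*(x + y) has shape L^2 M (L != M), so D-series; mu = 6 gives D_6. f is A_8 but g is D_6, hence not right-equivalent.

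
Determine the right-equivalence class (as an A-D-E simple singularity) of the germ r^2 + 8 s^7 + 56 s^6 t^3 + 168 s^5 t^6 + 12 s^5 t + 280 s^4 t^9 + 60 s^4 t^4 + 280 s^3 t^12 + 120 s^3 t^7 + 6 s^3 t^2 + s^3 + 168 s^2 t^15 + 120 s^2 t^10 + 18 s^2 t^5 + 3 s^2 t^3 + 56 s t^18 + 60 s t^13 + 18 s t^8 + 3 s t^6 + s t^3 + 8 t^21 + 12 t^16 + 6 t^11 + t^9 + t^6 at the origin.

E_7

The Hessian of f at 0 has rank 1. Corank 2; j^3 = s^3 is a perfect cube, so E-series; the 4-jet and mu = 7 give E_7.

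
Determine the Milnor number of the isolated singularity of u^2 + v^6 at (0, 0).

The Hessian of f at 0 has rank 1. Corank 1: A-series; mu = 5 gives A_5.

5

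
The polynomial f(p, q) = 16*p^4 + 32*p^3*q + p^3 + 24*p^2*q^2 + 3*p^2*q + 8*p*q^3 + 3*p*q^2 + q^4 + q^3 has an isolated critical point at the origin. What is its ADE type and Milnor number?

The Hessian of f at 0 has rank 0. Corank 2; j^3 = (p + q)^3 is a perfect cube, so E-series; the 4-jet and mu = 6 give E_6.

Type E6, Milnor number mu = 6.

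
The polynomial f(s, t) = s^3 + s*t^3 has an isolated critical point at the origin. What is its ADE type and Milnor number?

The Hessian of f at 0 has rank 0. Corank 2; j^3 = s^3 is a perfect cube, so E-series; the 4-jet and mu = 7 give E_7.

Type E7, Milnor number mu = 7.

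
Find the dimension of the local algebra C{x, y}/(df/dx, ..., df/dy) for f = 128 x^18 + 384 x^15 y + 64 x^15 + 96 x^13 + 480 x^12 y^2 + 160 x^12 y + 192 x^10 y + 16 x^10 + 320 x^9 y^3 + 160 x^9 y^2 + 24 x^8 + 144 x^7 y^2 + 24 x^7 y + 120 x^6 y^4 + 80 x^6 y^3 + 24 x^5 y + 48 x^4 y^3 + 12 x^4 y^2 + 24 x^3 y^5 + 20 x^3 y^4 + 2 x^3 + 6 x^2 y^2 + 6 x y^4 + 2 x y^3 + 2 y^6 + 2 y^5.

7

The Hessian of f at 0 is [[0, 0], [0, 0]] with rank 0, so corank 2. A Groebner basis of the Jacobian ideal J(f) in C{x,y} is {-x^2 + y^4 - y^3/3, x^3, x^2*y + x^2/3 + y^3/9, x^2 + x*y^2 + y^3/3}; counting standard monomials gives mu = 7. Corank 2; j^3 = 2*x^3 is a perfect cube, so E-series; the 4-jet and mu = 7 give E_7.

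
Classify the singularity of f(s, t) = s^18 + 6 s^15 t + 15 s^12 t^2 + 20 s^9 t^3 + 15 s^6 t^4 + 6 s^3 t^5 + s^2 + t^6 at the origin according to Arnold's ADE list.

A5

The Hessian of f at 0 is [[2, 0], [0, 0]] with rank 1, so corank 1. A Groebner basis of the Jacobian ideal J(f) in C{s,t} is {t^5, s}; counting standard monomials gives mu = 5. Corank 1: A-series; mu = 5 gives A_5.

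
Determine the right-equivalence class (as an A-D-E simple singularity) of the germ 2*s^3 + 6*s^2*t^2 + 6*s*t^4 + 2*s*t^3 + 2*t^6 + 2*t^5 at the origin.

E_7

The Hessian of f at 0 is [[0, 0], [0, 0]] with rank 0, so corank 2. A Groebner basis of the Jacobian ideal J(f) in C{s,t} is {-s^2 + t^4 - t^3/3, s^3, s^2*t + s^2/3 + t^3/9, s^2 + s*t^2 + t^3/3}; counting standard monomials gives mu = 7. Corank 2; j^3 = 2*s^3 is a perfect cube, so E-series; the 4-jet and mu = 7 give E_7.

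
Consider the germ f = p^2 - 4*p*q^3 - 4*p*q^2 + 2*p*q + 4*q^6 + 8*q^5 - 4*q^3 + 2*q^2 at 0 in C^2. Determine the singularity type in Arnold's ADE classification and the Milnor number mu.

Type A_1, Milnor number mu = 1.

The Hessian of f at 0 has rank 2. Corank 0: nondegenerate Morse point, so A_1.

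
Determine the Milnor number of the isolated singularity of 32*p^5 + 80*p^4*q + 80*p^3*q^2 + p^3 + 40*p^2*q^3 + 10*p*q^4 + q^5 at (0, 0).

The Hessian of f at 0 is [[0, 0], [0, 0]] with rank 0, so corank 2. A Groebner basis of the Jacobian ideal J(f) in C{p,q} is {q^5, p*q^3 + q^4/8, p^2}; counting standard monomials gives mu = 8. Corank 2; j^3 = p^3 is a perfect cube, so E-series; the 5-jet and mu = 8 give E_8.

8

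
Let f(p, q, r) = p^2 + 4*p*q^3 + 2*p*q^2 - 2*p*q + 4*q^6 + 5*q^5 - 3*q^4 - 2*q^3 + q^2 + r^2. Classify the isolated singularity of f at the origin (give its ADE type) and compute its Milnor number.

The Hessian of f at 0 has rank 2. Corank 1: A-series; mu = 4 gives A_4.

Type A4, Milnor number mu = 4.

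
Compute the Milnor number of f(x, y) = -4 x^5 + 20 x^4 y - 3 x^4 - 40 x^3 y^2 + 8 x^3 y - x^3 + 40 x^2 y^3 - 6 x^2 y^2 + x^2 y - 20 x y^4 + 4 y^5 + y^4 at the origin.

The Hessian of f at 0 has rank 0. Corank 2; j^3 = -x^2*(x - y) has shape L^2 M (L != M), so D-series; mu = 5 gives D_5.

5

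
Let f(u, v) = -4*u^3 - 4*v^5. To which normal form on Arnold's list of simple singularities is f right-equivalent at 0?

The Hessian of f at 0 is [[0, 0], [0, 0]] with rank 0, so corank 2. A Groebner basis of the Jacobian ideal J(f) in C{u,v} is {v^4, u^2}; counting standard monomials gives mu = 8. Corank 2; j^3 = -4*u^3 is a perfect cube, so E-series; the 5-jet and mu = 8 give E_8.

E8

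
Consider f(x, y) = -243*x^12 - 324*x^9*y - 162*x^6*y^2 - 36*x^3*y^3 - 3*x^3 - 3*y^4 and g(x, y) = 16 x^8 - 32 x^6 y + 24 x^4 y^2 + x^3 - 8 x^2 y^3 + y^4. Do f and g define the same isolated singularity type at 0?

The Hessian of f at 0 is [[0, 0], [0, 0]] with rank 0, so corank 2. A Groebner basis of the Jacobian ideal J(f) in C{x,y} is {y^3, x^2}; counting standard monomials gives mu = 6. Corank 2; j^3 = -3*x^3 is a perfect cube, so E-series; the 4-jet and mu = 6 give E_6. The Hessian of g at 0 is [[0, 0], [0, 0]] with rank 0, so corank 2. A Groebner basis of the Jacobian ideal J(g) in C{x,y} is {y^3, x^2}; counting standard monomials gives mu = 6. Corank 2; j^3 = x^3 is a perfect cube, so E-series; the 4-jet and mu = 6 give E_6. Both have type E_6, hence right-equivalent.

Yes.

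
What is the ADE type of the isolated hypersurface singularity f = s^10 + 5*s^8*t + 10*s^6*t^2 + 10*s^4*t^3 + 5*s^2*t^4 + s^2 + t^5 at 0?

A4

The Hessian of f at 0 has rank 1. Corank 1: A-series; mu = 4 gives A_4.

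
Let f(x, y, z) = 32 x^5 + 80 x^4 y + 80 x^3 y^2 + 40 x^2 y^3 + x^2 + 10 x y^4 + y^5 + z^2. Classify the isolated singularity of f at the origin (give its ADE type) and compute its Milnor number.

Type A4, Milnor number mu = 4.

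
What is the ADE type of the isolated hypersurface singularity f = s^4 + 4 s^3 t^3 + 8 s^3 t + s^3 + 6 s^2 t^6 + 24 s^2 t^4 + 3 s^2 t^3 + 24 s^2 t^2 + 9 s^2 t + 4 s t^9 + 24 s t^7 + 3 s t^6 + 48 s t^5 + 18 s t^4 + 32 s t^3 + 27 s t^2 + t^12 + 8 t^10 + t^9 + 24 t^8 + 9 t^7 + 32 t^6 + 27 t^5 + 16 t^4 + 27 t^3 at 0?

E6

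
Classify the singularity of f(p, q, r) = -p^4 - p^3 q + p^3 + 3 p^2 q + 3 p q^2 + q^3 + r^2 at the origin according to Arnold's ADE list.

E_7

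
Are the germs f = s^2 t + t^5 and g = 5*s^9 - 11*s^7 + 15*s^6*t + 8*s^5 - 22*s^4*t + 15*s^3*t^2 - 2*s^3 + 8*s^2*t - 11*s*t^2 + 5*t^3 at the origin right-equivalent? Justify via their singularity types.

No.

The Hessian of f at 0 is [[0, 0], [0, 0]] with rank 0, so corank 2. A Groebner basis of the Jacobian ideal J(f) in C{s,t} is {s^2/5 + t^4, s^3, s*t}; counting standard monomials gives mu = 6. Corank 2; j^3 = s^2*t has shape L^2 M (L != M), so D-series; mu = 6 gives D_6. The Hessian of g at 0 is [[0, 0], [0, 0]] with rank 0, so corank 2. A Groebner basis of the Jacobian ideal J(g) in C{s,t} is {t^3, s^2 + t^2/2, s*t - t^2/2}; counting standard monomials gives mu = 4. Corank 2; j^3 = -(s - t)*(2*s^2 - 6*s*t + 5*t^2) splits into three distinct lines over C (the quadratic factor has nonzero discriminant), so D_4. f is D_6 but g is D_4, hence not right-equivalent.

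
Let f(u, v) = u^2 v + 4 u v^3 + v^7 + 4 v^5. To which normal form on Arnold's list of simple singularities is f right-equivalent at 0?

D8

The Hessian of f at 0 has rank 0. Corank 2; j^3 = u^2*v has shape L^2 M (L != M), so D-series; mu = 8 gives D_8.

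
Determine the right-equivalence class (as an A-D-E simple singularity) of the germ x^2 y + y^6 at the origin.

The Hessian of f at 0 has rank 0. Corank 2; j^3 = x^2*y has shape L^2 M (L != M), so D-series; mu = 7 gives D_7.

D_7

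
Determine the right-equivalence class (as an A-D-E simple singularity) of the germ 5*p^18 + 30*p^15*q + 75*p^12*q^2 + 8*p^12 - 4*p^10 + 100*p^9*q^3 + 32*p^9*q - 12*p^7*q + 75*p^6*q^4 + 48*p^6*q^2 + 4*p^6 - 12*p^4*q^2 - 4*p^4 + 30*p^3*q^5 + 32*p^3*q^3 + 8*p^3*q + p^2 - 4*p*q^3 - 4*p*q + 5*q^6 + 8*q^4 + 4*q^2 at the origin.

The Hessian of f at 0 is [[2, -4], [-4, 8]] with rank 1, so corank 1. A Groebner basis of the Jacobian ideal J(f) in C{p,q} is {p*q^2 - p/9 + 2*q/9, -p/18 + q^3 + q/9, p^2 - 4*p*q + 4*q^2}; counting standard monomials gives mu = 5. Corank 1: A-series; mu = 5 gives A_5.

A_{5}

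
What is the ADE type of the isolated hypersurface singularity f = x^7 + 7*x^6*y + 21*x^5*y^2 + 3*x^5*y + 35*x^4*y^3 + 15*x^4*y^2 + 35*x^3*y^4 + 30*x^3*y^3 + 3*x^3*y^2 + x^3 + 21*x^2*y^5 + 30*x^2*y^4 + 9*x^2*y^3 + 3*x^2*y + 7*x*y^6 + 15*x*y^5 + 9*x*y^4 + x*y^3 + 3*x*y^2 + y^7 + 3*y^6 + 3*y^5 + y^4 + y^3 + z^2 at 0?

E_{7}

The Hessian of f at 0 is [[0, 0, 0], [0, 0, 0], [0, 0, 2]] with rank 1, so corank 2. A Groebner basis of the Jacobian ideal J(f) in C{x,y,z} is {x^3 + 3*x^2*y + 6*x^2 + 12*x*y + 6*y^2, -3*x^2 + x*y^2 - 6*x*y - 3*y^2, 3*x^2 + 6*x*y + y^3 + 3*y^2, z}; counting standard monomials gives mu = 7. Corank 2; j^3 = (x + y)^3 is a perfect cube, so E-series; the 4-jet and mu = 7 give E_7.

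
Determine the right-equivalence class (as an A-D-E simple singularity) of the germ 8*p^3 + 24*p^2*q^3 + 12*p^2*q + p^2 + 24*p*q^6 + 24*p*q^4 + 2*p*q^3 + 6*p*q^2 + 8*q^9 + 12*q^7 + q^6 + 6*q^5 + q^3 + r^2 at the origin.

A2

The Hessian of f at 0 has rank 2. Corank 1: A-series; mu = 2 gives A_2.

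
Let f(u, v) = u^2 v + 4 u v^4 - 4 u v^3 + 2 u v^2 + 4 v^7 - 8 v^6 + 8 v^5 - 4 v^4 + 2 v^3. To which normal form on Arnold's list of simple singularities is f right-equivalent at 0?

The Hessian of f at 0 has rank 0. Corank 2; j^3 = v*(u^2 + 2*u*v + 2*v^2) splits into three distinct lines over C (the quadratic factor has nonzero discriminant), so D_4.

D_{4}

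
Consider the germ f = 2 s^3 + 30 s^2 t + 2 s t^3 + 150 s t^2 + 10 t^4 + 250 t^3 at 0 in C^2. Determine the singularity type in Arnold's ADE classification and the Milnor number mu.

The Hessian of f at 0 is [[0, 0], [0, 0]] with rank 0, so corank 2. A Groebner basis of the Jacobian ideal J(f) in C{s,t} is {s^3 + 15*s^2*t + 750*s^2 + 7500*s*t + 18750*t^2, -15*s^2 + s*t^2 - 150*s*t - 375*t^2, 3*s^2 + 30*s*t + t^3 + 75*t^2}; counting standard monomials gives mu = 7. Corank 2; j^3 = 2*(s + 5*t)^3 is a perfect cube, so E-series; the 4-jet and mu = 7 give E_7.

Type E_7, Milnor number mu = 7.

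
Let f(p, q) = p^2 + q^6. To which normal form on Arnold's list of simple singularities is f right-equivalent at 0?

A5

The Hessian of f at 0 has rank 1. Corank 1: A-series; mu = 5 gives A_5.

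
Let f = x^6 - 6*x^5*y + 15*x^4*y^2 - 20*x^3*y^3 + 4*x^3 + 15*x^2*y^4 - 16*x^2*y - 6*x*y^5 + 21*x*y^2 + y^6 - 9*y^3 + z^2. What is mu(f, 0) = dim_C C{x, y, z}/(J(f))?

7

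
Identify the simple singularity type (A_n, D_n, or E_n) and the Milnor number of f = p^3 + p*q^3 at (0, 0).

Type E7, Milnor number mu = 7.

The Hessian of f at 0 has rank 0. Corank 2; j^3 = p^3 is a perfect cube, so E-series; the 4-jet and mu = 7 give E_7.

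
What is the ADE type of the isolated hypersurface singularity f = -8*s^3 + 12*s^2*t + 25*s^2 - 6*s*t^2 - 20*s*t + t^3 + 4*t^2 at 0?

A_{2}

The Hessian of f at 0 is [[50, -20], [-20, 8]] with rank 1, so corank 1. A Groebner basis of the Jacobian ideal J(f) in C{s,t} is {t^2, s - 2*t/5}; counting standard monomials gives mu = 2. Corank 1: A-series; mu = 2 gives A_2.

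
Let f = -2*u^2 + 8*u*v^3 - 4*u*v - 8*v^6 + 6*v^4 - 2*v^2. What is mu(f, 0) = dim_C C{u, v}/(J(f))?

3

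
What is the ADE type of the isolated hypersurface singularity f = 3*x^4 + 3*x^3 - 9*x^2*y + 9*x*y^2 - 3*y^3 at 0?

E6

The Hessian of f at 0 has rank 0. Corank 2; j^3 = 3*(x - y)^3 is a perfect cube, so E-series; the 4-jet and mu = 6 give E_6.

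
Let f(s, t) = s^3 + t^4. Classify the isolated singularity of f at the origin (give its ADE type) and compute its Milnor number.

Type E_6, Milnor number mu = 6.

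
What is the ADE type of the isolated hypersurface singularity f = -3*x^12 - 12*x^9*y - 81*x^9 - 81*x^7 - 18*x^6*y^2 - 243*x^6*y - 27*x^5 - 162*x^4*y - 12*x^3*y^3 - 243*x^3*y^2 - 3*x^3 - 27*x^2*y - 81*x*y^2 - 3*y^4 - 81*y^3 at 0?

E_{6}

The Hessian of f at 0 has rank 0. Corank 2; j^3 = -3*(x + 3*y)^3 is a perfect cube, so E-series; the 4-jet and mu = 6 give E_6.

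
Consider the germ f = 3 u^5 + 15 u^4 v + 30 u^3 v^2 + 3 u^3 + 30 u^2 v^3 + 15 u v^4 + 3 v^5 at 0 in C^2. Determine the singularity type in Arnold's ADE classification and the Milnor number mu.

Type E_{8}, Milnor number mu = 8.

The Hessian of f at 0 has rank 0. Corank 2; j^3 = 3*u^3 is a perfect cube, so E-series; the 5-jet and mu = 8 give E_8.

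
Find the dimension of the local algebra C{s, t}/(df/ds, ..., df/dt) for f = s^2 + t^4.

3

The Hessian of f at 0 has rank 1. Corank 1: A-series; mu = 3 gives A_3.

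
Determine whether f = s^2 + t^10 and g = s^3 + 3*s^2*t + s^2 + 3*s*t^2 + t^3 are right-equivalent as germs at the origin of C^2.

No.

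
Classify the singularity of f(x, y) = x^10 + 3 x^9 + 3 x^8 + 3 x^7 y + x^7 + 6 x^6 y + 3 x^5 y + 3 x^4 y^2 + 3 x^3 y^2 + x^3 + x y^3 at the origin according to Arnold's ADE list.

E_7

The Hessian of f at 0 is [[0, 0], [0, 0]] with rank 0, so corank 2. A Groebner basis of the Jacobian ideal J(f) in C{x,y} is {x^3, x*y^2, 3*x^2 + y^3}; counting standard monomials gives mu = 7. Corank 2; j^3 = x^3 is a perfect cube, so E-series; the 4-jet and mu = 7 give E_7.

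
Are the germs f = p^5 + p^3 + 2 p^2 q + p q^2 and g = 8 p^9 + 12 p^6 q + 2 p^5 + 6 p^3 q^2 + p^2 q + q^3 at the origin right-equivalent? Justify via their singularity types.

No.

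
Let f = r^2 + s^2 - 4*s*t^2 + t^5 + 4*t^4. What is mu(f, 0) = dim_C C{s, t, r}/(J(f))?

4

The Hessian of f at 0 has rank 2. Corank 1: A-series; mu = 4 gives A_4.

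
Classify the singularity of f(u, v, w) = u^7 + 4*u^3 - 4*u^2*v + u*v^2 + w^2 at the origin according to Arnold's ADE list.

D_8

The Hessian of f at 0 has rank 1. Corank 2; j^3 = u*(2*u - v)^2 has shape L^2 M (L != M), so D-series; mu = 8 gives D_8.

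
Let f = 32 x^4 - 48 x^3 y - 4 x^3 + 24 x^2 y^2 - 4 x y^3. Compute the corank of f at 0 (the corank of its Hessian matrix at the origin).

The Hessian at 0 is [[0, 0], [0, 0]] of rank 0; hence corank 2.

2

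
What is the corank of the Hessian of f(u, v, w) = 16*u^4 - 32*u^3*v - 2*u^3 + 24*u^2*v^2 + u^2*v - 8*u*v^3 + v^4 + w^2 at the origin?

2

Hessian at 0 has rank 1.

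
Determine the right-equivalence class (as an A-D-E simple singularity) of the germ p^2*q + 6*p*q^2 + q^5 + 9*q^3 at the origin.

The Hessian of f at 0 has rank 0. Corank 2; j^3 = q*(p + 3*q)^2 has shape L^2 M (L != M), so D-series; mu = 6 gives D_6.

D_6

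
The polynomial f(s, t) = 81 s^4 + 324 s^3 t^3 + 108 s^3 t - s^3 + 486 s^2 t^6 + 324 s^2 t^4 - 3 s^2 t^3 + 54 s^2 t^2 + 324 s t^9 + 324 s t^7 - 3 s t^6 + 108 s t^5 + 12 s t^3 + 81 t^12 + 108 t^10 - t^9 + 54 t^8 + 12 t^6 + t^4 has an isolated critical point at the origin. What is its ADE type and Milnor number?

The Hessian of f at 0 has rank 0. Corank 2; j^3 = -s^3 is a perfect cube, so E-series; the 4-jet and mu = 6 give E_6.

Type E6, Milnor number mu = 6.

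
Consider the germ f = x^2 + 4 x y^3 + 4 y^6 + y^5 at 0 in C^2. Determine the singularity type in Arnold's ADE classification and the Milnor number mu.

The Hessian of f at 0 is [[2, 0], [0, 0]] with rank 1, so corank 1. A Groebner basis of the Jacobian ideal J(f) in C{x,y} is {x/2 + y^3, x^2, x*y}; counting standard monomials gives mu = 4. Corank 1: A-series; mu = 4 gives A_4.

Type A_{4}, Milnor number mu = 4.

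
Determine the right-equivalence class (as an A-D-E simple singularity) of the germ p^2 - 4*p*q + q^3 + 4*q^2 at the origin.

The Hessian of f at 0 has rank 1. Corank 1: A-series; mu = 2 gives A_2.

A2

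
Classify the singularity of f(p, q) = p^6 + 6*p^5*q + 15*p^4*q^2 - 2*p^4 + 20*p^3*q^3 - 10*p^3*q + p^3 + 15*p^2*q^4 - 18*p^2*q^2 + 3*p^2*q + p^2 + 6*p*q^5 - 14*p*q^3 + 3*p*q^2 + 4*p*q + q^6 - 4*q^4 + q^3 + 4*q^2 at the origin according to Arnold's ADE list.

A2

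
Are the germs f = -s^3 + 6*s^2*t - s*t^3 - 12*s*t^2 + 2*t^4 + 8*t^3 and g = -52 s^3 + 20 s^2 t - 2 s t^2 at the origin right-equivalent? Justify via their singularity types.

No.

The Hessian of f at 0 has rank 0. Corank 2; j^3 = -(s - 2*t)^3 is a perfect cube, so E-series; the 4-jet and mu = 7 give E_7. The Hessian of g at 0 has rank 0. Corank 2; j^3 = -2*s*(26*s^2 - 10*s*t + t^2) splits into three distinct lines over C (the quadratic factor has nonzero discriminant), so D_4. f is E_7 but g is D_4, hence not right-equivalent.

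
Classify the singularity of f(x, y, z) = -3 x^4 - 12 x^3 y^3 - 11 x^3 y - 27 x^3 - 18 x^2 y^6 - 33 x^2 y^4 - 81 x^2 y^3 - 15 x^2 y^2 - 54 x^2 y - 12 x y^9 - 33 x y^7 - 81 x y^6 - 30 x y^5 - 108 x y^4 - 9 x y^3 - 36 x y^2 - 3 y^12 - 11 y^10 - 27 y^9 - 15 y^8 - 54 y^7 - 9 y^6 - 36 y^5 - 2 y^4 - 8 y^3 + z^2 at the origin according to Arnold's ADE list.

E7

The Hessian of f at 0 has rank 1. Corank 2; j^3 = -(3*x + 2*y)^3 is a perfect cube, so E-series; the 4-jet and mu = 7 give E_7.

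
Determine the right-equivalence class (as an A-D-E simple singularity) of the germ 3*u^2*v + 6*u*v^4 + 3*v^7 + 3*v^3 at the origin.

The Hessian of f at 0 has rank 0. Corank 2; j^3 = 3*v*(u^2 + v^2) splits into three distinct lines over C (the quadratic factor has nonzero discriminant), so D_4.

D_4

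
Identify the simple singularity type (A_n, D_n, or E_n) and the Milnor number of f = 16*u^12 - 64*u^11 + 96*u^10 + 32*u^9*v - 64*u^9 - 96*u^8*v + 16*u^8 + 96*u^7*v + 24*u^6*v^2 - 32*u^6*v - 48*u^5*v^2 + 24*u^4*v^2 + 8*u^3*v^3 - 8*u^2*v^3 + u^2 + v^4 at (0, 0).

Type A_3, Milnor number mu = 3.

The Hessian of f at 0 has rank 1. Corank 1: A-series; mu = 3 gives A_3.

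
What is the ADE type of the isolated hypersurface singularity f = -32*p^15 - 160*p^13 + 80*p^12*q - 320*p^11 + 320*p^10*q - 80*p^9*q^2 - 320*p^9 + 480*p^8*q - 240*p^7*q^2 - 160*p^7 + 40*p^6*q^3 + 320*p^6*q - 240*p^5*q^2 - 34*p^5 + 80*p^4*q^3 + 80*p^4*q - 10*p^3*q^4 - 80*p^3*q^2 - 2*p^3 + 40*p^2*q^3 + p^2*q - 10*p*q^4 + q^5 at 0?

D_6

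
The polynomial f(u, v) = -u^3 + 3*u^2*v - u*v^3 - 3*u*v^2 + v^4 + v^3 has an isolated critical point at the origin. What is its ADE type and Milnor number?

Type E_7, Milnor number mu = 7.

The Hessian of f at 0 has rank 0. Corank 2; j^3 = -(u - v)^3 is a perfect cube, so E-series; the 4-jet and mu = 7 give E_7.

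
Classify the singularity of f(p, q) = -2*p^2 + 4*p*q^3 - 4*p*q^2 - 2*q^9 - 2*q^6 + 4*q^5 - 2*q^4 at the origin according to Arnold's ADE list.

The Hessian of f at 0 has rank 1. Corank 1: A-series; mu = 8 gives A_8.

A8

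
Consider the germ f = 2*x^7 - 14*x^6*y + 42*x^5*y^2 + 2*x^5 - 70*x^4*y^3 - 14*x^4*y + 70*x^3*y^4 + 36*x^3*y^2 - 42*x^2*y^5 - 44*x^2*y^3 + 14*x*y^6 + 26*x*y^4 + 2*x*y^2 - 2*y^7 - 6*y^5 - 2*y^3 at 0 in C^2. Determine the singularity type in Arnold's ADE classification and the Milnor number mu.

The Hessian of f at 0 has rank 0. Corank 2; j^3 = 2*y^2*(x - y) has shape L^2 M (L != M), so D-series; mu = 6 gives D_6.

Type D_6, Milnor number mu = 6.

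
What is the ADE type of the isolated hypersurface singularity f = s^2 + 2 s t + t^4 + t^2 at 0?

The Hessian of f at 0 is [[2, 2], [2, 2]] with rank 1, so corank 1. A Groebner basis of the Jacobian ideal J(f) in C{s,t} is {t^3, s + t}; counting standard monomials gives mu = 3. Corank 1: A-series; mu = 3 gives A_3.

A_{3}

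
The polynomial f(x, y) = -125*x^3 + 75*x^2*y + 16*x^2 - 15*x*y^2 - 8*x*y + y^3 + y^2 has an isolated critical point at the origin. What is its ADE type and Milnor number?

Type A2, Milnor number mu = 2.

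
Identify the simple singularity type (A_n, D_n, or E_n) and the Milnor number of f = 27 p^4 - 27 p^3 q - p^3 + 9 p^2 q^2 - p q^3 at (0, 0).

Type E_7, Milnor number mu = 7.

The Hessian of f at 0 is [[0, 0], [0, 0]] with rank 0, so corank 2. A Groebner basis of the Jacobian ideal J(f) in C{p,q} is {p^2/3 + q^4 + q^3/9, p^3, p^2*q - p^2/9 - q^3/27, -2*p^2/3 + p*q^2 - 2*q^3/9}; counting standard monomials gives mu = 7. Corank 2; j^3 = -p^3 is a perfect cube, so E-series; the 4-jet and mu = 7 give E_7.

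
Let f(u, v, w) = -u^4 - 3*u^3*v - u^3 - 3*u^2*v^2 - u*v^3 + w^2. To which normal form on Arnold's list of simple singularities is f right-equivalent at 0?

E7

The Hessian of f at 0 is [[0, 0, 0], [0, 0, 0], [0, 0, 2]] with rank 1, so corank 2. A Groebner basis of the Jacobian ideal J(f) in C{u,v,w} is {3*u^2 + v^4 + v^3, u^3, u^2*v - u^2 - v^3/3, 2*u^2 + u*v^2 + 2*v^3/3, w}; counting standard monomials gives mu = 7. Corank 2; j^3 = -u^3 is a perfect cube, so E-series; the 4-jet and mu = 7 give E_7.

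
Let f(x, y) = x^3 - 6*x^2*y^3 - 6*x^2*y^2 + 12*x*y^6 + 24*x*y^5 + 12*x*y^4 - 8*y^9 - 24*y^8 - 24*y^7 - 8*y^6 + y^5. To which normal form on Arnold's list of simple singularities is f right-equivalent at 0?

The Hessian of f at 0 has rank 0. Corank 2; j^3 = x^3 is a perfect cube, so E-series; the 5-jet and mu = 8 give E_8.

E_8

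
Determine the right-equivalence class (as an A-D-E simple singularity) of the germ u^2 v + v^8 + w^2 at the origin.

D9

The Hessian of f at 0 is [[0, 0, 0], [0, 0, 0], [0, 0, 2]] with rank 1, so corank 2. A Groebner basis of the Jacobian ideal J(f) in C{u,v,w} is {u^2/8 + v^7, u^3, u*v, w}; counting standard monomials gives mu = 9. Corank 2; j^3 = u^2*v has shape L^2 M (L != M), so D-series; mu = 9 gives D_9.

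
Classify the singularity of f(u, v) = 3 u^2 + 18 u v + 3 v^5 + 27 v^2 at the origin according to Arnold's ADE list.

A_4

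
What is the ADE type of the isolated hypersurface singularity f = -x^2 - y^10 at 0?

The Hessian of f at 0 has rank 1. Corank 1: A-series; mu = 9 gives A_9.

A_9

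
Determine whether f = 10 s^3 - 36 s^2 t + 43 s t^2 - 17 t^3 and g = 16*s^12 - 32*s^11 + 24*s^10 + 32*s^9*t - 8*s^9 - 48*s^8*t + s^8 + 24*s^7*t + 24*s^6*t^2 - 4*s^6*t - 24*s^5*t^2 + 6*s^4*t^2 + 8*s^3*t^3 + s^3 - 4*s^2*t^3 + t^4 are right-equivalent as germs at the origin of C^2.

No.

The Hessian of f at 0 is [[0, 0], [0, 0]] with rank 0, so corank 2. A Groebner basis of the Jacobian ideal J(f) in C{s,t} is {t^3, s^2 - 13*t^2/6, s*t - 3*t^2/2}; counting standard monomials gives mu = 4. Corank 2; j^3 = (s - t)*(10*s^2 - 26*s*t + 17*t^2) splits into three distinct lines over C (the quadratic factor has nonzero discriminant), so D_4. The Hessian of g at 0 is [[0, 0], [0, 0]] with rank 0, so corank 2. A Groebner basis of the Jacobian ideal J(g) in C{s,t} is {t^3, s^2}; counting standard monomials gives mu = 6. Corank 2; j^3 = s^3 is a perfect cube, so E-series; the 4-jet and mu = 6 give E_6. f is D_4 but g is E_6, hence not right-equivalent.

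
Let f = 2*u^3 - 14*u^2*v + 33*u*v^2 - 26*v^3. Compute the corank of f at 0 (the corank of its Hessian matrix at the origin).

2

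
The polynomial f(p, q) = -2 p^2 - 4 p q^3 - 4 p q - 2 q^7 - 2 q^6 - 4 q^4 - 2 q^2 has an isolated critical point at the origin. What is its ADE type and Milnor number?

The Hessian of f at 0 has rank 1. Corank 1: A-series; mu = 6 gives A_6.

Type A_{6}, Milnor number mu = 6.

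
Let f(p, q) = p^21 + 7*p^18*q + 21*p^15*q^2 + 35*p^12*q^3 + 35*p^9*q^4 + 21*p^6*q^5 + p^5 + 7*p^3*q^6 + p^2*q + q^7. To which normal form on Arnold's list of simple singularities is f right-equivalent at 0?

D_8

The Hessian of f at 0 has rank 0. Corank 2; j^3 = p^2*q has shape L^2 M (L != M), so D-series; mu = 8 gives D_8.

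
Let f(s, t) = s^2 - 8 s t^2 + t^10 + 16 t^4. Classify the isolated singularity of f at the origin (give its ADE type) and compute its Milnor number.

The Hessian of f at 0 is [[2, 0], [0, 0]] with rank 1, so corank 1. A Groebner basis of the Jacobian ideal J(f) in C{s,t} is {s^5, s^4*t, -s/4 + t^2}; counting standard monomials gives mu = 9. Corank 1: A-series; mu = 9 gives A_9.

Type A_9, Milnor number mu = 9.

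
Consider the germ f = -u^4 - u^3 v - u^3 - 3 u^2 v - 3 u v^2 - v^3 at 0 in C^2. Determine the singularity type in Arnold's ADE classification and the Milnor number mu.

The Hessian of f at 0 is [[0, 0], [0, 0]] with rank 0, so corank 2. A Groebner basis of the Jacobian ideal J(f) in C{u,v} is {3*u^2 + 6*u*v + v^4 - v^3 + 3*v^2, u^3 + 3*u^2 + 6*u*v + 3*v^2, u^2*v - 3*u^2 - 6*u*v - 3*v^2, 2*u^2 + u*v^2 + 4*u*v + v^3/3 + 2*v^2}; counting standard monomials gives mu = 7. Corank 2; j^3 = -(u + v)^3 is a perfect cube, so E-series; the 4-jet and mu = 7 give E_7.

Type E_{7}, Milnor number mu = 7.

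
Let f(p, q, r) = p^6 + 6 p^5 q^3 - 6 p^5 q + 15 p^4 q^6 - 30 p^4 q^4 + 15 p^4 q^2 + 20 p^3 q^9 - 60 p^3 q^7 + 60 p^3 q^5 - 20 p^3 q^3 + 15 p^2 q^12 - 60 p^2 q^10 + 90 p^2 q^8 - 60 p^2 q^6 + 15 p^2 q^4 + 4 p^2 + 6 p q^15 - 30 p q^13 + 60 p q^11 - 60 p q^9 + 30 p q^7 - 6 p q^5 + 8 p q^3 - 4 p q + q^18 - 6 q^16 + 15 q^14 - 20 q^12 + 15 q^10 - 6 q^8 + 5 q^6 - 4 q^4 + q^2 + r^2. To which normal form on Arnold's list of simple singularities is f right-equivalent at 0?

The Hessian of f at 0 is [[8, -4, 0], [-4, 2, 0], [0, 0, 2]] with rank 2, so corank 1. A Groebner basis of the Jacobian ideal J(f) in C{p,q,r} is {p*q^2 + p/2 - q/4, p + q^3 - q/2, p^2 - p*q + q^2/4, r}; counting standard monomials gives mu = 5. Corank 1: A-series; mu = 5 gives A_5.

A_{5}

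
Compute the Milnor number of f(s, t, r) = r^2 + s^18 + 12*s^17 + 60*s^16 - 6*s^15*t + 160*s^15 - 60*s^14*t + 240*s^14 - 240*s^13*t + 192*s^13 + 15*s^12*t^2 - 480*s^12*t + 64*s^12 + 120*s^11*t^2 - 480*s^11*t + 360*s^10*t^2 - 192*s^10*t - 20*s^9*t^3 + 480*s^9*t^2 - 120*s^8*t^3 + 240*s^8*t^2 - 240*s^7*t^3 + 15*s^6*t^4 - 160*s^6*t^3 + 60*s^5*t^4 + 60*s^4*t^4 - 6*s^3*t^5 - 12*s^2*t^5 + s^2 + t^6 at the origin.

5

The Hessian of f at 0 has rank 2. Corank 1: A-series; mu = 5 gives A_5.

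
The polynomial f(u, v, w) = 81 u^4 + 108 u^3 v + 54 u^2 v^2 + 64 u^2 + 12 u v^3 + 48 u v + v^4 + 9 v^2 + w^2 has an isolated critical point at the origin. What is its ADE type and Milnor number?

Type A_3, Milnor number mu = 3.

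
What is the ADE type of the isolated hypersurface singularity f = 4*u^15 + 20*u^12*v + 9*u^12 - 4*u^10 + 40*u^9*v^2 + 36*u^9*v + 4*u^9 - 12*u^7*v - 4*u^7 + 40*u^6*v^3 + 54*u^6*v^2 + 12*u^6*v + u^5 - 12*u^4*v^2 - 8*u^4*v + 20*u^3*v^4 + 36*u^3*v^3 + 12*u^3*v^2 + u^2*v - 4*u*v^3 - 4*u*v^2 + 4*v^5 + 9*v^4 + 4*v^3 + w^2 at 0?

D_{5}

The Hessian of f at 0 is [[0, 0, 0], [0, 0, 0], [0, 0, 2]] with rank 1, so corank 2. A Groebner basis of the Jacobian ideal J(f) in C{u,v,w} is {u*v^2 - u*v + 2*v^2, -u*v/2 + v^3 + v^2, u^2 - 2*u*v, w}; counting standard monomials gives mu = 5. Corank 2; j^3 = v*(u - 2*v)^2 has shape L^2 M (L != M), so D-series; mu = 5 gives D_5.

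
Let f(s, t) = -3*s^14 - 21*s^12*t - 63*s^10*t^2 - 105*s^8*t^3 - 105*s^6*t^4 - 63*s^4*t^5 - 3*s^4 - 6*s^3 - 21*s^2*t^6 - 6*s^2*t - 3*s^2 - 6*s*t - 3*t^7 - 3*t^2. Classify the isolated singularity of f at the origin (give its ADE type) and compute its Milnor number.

The Hessian of f at 0 has rank 1. Corank 1: A-series; mu = 6 gives A_6.

Type A6, Milnor number mu = 6.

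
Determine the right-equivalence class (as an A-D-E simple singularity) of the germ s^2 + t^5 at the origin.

A_{4}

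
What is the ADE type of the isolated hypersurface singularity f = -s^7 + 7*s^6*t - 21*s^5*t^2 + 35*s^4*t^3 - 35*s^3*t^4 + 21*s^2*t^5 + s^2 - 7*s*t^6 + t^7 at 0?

The Hessian of f at 0 has rank 1. Corank 1: A-series; mu = 6 gives A_6.

A_{6}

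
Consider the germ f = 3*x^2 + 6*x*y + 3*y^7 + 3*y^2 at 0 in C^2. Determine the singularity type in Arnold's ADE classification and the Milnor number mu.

The Hessian of f at 0 has rank 1. Corank 1: A-series; mu = 6 gives A_6.

Type A_6, Milnor number mu = 6.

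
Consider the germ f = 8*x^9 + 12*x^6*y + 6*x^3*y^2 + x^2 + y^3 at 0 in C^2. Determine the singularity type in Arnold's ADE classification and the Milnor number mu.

Type A_2, Milnor number mu = 2.

The Hessian of f at 0 has rank 1. Corank 1: A-series; mu = 2 gives A_2.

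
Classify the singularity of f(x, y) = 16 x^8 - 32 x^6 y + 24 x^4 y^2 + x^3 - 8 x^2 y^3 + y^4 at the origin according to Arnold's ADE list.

E_6

The Hessian of f at 0 is [[0, 0], [0, 0]] with rank 0, so corank 2. A Groebner basis of the Jacobian ideal J(f) in C{x,y} is {y^3, x^2}; counting standard monomials gives mu = 6. Corank 2; j^3 = x^3 is a perfect cube, so E-series; the 4-jet and mu = 6 give E_6.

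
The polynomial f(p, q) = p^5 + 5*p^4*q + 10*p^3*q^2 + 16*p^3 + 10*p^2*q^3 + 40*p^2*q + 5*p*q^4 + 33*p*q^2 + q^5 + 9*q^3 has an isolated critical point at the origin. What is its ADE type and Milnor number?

Type D_{6}, Milnor number mu = 6.

The Hessian of f at 0 is [[0, 0], [0, 0]] with rank 0, so corank 2. A Groebner basis of the Jacobian ideal J(f) in C{p,q} is {-1024*p*q/5 + q^4 - 768*q^2/5, p*q^2 + 3*q^3/4, p^2 + 7*p*q/4 + 3*q^2/4}; counting standard monomials gives mu = 6. Corank 2; j^3 = (p + q)*(4*p + 3*q)^2 has shape L^2 M (L != M), so D-series; mu = 6 gives D_6.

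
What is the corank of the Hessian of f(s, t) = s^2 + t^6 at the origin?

1

Hessian at 0 has rank 1.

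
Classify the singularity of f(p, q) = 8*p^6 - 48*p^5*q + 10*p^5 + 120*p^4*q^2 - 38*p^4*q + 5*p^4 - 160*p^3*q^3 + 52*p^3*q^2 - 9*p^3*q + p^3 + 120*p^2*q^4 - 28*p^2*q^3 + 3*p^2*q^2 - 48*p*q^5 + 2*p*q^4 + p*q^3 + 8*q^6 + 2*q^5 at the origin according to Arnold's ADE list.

The Hessian of f at 0 has rank 0. Corank 2; j^3 = p^3 is a perfect cube, so E-series; the 4-jet and mu = 7 give E_7.

E_7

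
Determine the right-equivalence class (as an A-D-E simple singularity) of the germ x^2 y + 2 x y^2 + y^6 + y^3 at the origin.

D_{7}

The Hessian of f at 0 is [[0, 0], [0, 0]] with rank 0, so corank 2. A Groebner basis of the Jacobian ideal J(f) in C{x,y} is {x^2/6 + y^5 - y^2/6, x^3 + y^3, x*y + y^2}; counting standard monomials gives mu = 7. Corank 2; j^3 = y*(x + y)^2 has shape L^2 M (L != M), so D-series; mu = 7 gives D_7.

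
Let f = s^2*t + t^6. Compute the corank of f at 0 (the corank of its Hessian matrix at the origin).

2

Hessian at 0 has rank 0.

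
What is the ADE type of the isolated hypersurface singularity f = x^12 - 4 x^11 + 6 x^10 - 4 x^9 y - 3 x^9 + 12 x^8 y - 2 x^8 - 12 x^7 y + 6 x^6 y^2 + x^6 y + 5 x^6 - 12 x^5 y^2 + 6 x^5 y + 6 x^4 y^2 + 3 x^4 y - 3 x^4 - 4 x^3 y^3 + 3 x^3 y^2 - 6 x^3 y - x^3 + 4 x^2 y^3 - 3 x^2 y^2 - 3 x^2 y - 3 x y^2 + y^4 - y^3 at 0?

The Hessian of f at 0 has rank 0. Corank 2; j^3 = -(x + y)^3 is a perfect cube, so E-series; the 4-jet and mu = 6 give E_6.

E_6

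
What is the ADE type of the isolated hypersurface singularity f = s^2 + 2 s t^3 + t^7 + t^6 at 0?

A_{6}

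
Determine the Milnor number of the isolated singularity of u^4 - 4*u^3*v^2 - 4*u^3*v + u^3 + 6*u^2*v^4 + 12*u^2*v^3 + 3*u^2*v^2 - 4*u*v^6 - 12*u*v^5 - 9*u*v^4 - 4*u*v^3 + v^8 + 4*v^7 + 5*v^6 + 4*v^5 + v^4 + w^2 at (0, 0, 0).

6

The Hessian of f at 0 is [[0, 0, 0], [0, 0, 0], [0, 0, 2]] with rank 1, so corank 2. A Groebner basis of the Jacobian ideal J(f) in C{u,v,w} is {u^3, u^2*v, -u^2/2 + u*v^2, -3*u^2/2 + v^3, w}; counting standard monomials gives mu = 6. Corank 2; j^3 = u^3 is a perfect cube, so E-series; the 4-jet and mu = 6 give E_6.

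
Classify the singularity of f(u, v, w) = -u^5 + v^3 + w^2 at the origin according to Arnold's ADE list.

E_8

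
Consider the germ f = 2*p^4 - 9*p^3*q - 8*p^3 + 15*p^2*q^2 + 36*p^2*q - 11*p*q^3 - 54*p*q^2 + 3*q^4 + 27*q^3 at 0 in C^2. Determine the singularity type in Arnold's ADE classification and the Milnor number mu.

Type E7, Milnor number mu = 7.

The Hessian of f at 0 is [[0, 0], [0, 0]] with rank 0, so corank 2. A Groebner basis of the Jacobian ideal J(f) in C{p,q} is {768*p^2 - 2304*p*q + q^4 - 8*q^3 + 1728*q^2, p^3 - 180*p^2 + 540*p*q - 3*q^3/2 - 405*q^2, p^2*q - 88*p^2 + 264*p*q - 4*q^3/3 - 198*q^2, -32*p^2 + p*q^2 + 96*p*q - 7*q^3/6 - 72*q^2}; counting standard monomials gives mu = 7. Corank 2; j^3 = -(2*p - 3*q)^3 is a perfect cube, so E-series; the 4-jet and mu = 7 give E_7.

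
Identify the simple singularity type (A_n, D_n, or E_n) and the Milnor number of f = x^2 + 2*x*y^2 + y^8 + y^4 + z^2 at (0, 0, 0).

The Hessian of f at 0 is [[2, 0, 0], [0, 0, 0], [0, 0, 2]] with rank 2, so corank 1. A Groebner basis of the Jacobian ideal J(f) in C{x,y,z} is {x^4, x^3*y, x + y^2, z}; counting standard monomials gives mu = 7. Corank 1: A-series; mu = 7 gives A_7.

Type A_{7}, Milnor number mu = 7.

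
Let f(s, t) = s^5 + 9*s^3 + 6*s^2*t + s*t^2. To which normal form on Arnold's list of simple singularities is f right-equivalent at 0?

The Hessian of f at 0 has rank 0. Corank 2; j^3 = s*(3*s + t)^2 has shape L^2 M (L != M), so D-series; mu = 6 gives D_6.

D_6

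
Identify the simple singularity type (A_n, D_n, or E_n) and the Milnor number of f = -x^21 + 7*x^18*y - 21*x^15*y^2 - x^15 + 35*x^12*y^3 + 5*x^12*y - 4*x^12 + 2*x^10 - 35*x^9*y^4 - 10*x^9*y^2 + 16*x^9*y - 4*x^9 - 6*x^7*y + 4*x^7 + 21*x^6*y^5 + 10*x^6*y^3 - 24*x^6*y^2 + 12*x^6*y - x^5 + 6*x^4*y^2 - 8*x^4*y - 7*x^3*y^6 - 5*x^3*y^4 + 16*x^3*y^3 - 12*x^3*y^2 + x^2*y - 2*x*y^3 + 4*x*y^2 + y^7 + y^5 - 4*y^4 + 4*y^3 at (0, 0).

Type D8, Milnor number mu = 8.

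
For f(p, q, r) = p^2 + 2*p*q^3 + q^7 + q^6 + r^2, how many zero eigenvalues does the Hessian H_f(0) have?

1

The Hessian at 0 is [[2, 0, 0], [0, 0, 0], [0, 0, 2]] of rank 2; hence corank 1.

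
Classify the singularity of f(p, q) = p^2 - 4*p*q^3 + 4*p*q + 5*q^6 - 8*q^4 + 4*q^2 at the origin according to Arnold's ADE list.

The Hessian of f at 0 is [[2, 4], [4, 8]] with rank 1, so corank 1. A Groebner basis of the Jacobian ideal J(f) in C{p,q} is {p*q^2 + p + 2*q, -p/2 + q^3 - q, p^2 + 4*p*q + 4*q^2}; counting standard monomials gives mu = 5. Corank 1: A-series; mu = 5 gives A_5.

A_5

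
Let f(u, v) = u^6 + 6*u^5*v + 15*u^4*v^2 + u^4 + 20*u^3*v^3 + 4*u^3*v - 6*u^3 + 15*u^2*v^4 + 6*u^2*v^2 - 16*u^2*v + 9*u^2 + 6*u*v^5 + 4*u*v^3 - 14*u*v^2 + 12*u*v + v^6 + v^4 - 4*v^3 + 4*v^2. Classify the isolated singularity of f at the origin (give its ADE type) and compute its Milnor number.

Type A5, Milnor number mu = 5.

The Hessian of f at 0 has rank 1. Corank 1: A-series; mu = 5 gives A_5.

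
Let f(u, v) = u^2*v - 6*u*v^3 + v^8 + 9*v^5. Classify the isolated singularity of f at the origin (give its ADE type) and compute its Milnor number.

Type D_9, Milnor number mu = 9.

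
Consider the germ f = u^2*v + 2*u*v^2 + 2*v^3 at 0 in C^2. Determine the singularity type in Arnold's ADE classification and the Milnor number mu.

The Hessian of f at 0 is [[0, 0], [0, 0]] with rank 0, so corank 2. A Groebner basis of the Jacobian ideal J(f) in C{u,v} is {v^3, u^2 + 2*v^2, u*v + v^2}; counting standard monomials gives mu = 4. Corank 2; j^3 = v*(u^2 + 2*u*v + 2*v^2) splits into three distinct lines over C (the quadratic factor has nonzero discriminant), so D_4.

Type D_{4}, Milnor number mu = 4.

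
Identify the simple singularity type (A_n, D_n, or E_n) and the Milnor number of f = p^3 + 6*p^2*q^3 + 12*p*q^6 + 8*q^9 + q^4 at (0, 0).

The Hessian of f at 0 is [[0, 0], [0, 0]] with rank 0, so corank 2. A Groebner basis of the Jacobian ideal J(f) in C{p,q} is {q^3, p^2}; counting standard monomials gives mu = 6. Corank 2; j^3 = p^3 is a perfect cube, so E-series; the 4-jet and mu = 6 give E_6.

Type E6, Milnor number mu = 6.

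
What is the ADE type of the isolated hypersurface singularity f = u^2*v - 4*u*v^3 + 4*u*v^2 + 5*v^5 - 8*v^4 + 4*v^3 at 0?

The Hessian of f at 0 is [[0, 0], [0, 0]] with rank 0, so corank 2. A Groebner basis of the Jacobian ideal J(f) in C{u,v} is {u^3 + 24*u^2 + 100*u*v + 104*v^2, u^2*v - 8*u^2 - 34*u*v - 36*v^2, 2*u^2 + u*v^2 + 9*u*v + 10*v^2, -u*v/2 + v^3 - v^2}; counting standard monomials gives mu = 6. Corank 2; j^3 = v*(u + 2*v)^2 has shape L^2 M (L != M), so D-series; mu = 6 gives D_6.

D_{6}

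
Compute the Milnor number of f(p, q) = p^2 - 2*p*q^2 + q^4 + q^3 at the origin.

2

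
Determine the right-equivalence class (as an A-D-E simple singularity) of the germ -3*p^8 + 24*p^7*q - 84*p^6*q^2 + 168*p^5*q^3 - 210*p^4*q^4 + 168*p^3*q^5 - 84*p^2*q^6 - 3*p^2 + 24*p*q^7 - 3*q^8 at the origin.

A_{7}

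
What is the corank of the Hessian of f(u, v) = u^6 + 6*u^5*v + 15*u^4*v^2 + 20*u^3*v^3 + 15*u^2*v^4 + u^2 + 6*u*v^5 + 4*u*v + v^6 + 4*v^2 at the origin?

1

The Hessian at 0 is [[2, 4], [4, 8]] of rank 1; hence corank 1.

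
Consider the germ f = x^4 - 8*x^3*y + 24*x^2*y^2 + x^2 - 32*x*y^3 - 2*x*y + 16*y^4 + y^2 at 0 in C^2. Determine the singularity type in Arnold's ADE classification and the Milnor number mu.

The Hessian of f at 0 is [[2, -2], [-2, 2]] with rank 1, so corank 1. A Groebner basis of the Jacobian ideal J(f) in C{x,y} is {y^3, x - y}; counting standard monomials gives mu = 3. Corank 1: A-series; mu = 3 gives A_3.

Type A_3, Milnor number mu = 3.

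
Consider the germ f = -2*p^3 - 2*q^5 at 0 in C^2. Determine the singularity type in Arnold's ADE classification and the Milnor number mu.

Type E_{8}, Milnor number mu = 8.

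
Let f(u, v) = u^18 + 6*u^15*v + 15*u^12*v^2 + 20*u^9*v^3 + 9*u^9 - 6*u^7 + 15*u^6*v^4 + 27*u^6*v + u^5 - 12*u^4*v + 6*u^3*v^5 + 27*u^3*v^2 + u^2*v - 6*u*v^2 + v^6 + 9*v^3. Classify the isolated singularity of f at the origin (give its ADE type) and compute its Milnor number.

Type D_7, Milnor number mu = 7.

The Hessian of f at 0 is [[0, 0], [0, 0]] with rank 0, so corank 2. A Groebner basis of the Jacobian ideal J(f) in C{u,v} is {-u*v/81 + v^4 + v^2/27, u^3 + 729*u^2/2 - 2187*u*v - 27*v^3 + 6561*v^2/2, u^2*v + 81*u^2 - 486*u*v - 9*v^3 + 729*v^2, 27*u^2/2 + u*v^2 - 81*u*v - 3*v^3 + 243*v^2/2}; counting standard monomials gives mu = 7. Corank 2; j^3 = v*(u - 3*v)^2 has shape L^2 M (L != M), so D-series; mu = 7 gives D_7.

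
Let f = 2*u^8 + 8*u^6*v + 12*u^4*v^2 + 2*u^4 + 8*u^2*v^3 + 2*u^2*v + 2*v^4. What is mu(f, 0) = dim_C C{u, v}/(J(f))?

5

The Hessian of f at 0 has rank 0. Corank 2; j^3 = 2*u^2*v has shape L^2 M (L != M), so D-series; mu = 5 gives D_5.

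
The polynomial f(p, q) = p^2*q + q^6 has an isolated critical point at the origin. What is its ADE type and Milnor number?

The Hessian of f at 0 is [[0, 0], [0, 0]] with rank 0, so corank 2. A Groebner basis of the Jacobian ideal J(f) in C{p,q} is {p^2/6 + q^5, p^3, p*q}; counting standard monomials gives mu = 7. Corank 2; j^3 = p^2*q has shape L^2 M (L != M), so D-series; mu = 7 gives D_7.

Type D_{7}, Milnor number mu = 7.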